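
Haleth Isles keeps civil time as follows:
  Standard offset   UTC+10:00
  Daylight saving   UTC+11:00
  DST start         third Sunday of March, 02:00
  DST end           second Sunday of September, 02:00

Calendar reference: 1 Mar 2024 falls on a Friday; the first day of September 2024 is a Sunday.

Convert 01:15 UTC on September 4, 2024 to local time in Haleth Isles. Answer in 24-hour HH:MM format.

12:15

1 March 2024 is a Friday, so the first Sunday is March 3 and the third is March 17.
1 September 2024 is a Sunday, so the first Sunday is September 1 and the second is September 8.
At the standard offset (UTC+10:00), 01:15 UTC + 10h = 11:15 Haleth Isles standard time.
Daylight saving runs 17 March – 8 September; the standard-time date in Haleth Isles, September 4, 2024, is inside that window, so Haleth Isles is at UTC+11:00.
01:15 UTC + 11h = 12:15 local.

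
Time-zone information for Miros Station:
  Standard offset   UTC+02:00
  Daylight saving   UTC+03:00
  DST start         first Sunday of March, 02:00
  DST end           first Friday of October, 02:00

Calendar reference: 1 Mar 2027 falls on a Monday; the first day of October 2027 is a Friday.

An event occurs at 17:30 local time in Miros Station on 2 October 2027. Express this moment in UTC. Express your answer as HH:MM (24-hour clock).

1 March 2027 is a Monday, so the first Sunday is March 7.
1 October 2027 is a Friday, so the first Friday is October 1.
2 October 2027 does not fall between 7 March and 1 October, so daylight saving is not in effect and Miros Station is at UTC+02:00.
17:30 local − 2h = 15:30 UTC.

15:30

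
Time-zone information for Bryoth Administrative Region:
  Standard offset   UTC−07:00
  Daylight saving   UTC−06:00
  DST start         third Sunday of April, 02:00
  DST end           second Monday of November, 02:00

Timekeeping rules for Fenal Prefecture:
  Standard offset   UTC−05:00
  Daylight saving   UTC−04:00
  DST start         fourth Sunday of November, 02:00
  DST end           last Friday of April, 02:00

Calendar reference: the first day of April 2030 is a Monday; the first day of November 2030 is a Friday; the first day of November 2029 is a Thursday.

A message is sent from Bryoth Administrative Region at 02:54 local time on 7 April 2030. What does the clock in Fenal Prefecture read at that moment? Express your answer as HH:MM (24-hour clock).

05:54

1 April 2030 is a Monday, so the first Sunday is April 7 and the third is April 21.
1 November 2030 is a Friday, so the first Monday is November 4 and the second is November 11.
7 April 2030 does not fall between 21 April and 11 November, so daylight saving is not in effect and Bryoth Administrative Region is at UTC−07:00.
02:54 Bryoth Administrative Region + 7h = 09:54 UTC.
1 November 2029 is a Thursday, so the first Sunday is November 4 and the fourth is November 25.
1 April 2030 is a Monday, so Fridays fall on 5, 12, 19, 26; the last is April 26.
At the standard offset (UTC−05:00), 09:54 UTC − 5h = 04:54 Fenal Prefecture standard time.
The standard-time date in Fenal Prefecture, 7 April 2030, lies within the daylight-saving period (25 November 2029 – 26 April 2030), so Fenal Prefecture is on daylight time, UTC−04:00.
09:54 UTC − 4h = 05:54 Fenal Prefecture.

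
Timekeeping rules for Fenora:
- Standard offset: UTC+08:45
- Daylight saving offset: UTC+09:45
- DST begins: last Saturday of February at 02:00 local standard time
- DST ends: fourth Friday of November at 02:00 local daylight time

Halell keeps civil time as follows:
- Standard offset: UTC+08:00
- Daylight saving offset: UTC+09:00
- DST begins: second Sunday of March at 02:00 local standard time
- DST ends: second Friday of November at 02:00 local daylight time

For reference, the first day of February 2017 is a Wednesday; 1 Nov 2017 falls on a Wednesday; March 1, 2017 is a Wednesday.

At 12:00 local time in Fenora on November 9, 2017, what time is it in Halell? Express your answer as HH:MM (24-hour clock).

11:15

1 February 2017 is a Wednesday, so Saturdays fall on 4, 11, 18, 25; the last is February 25.
1 November 2017 is a Wednesday, so the first Friday is November 3 and the fourth is November 24.
Daylight saving runs 25 February – 24 November; November 9, 2017 is inside that window, so Fenora is at UTC+09:45.
12:00 Fenora − 9h45m = 02:15 UTC.
1 March 2017 is a Wednesday, so the first Sunday is March 5 and the second is March 12.
1 November 2017 is a Wednesday, so the first Friday is November 3 and the second is November 10.
At the standard offset (UTC+08:00), 02:15 UTC + 8h = 10:15 Halell standard time.
Daylight saving runs 12 March – 10 November; the standard-time date in Halell, November 9, 2017, is inside that window, so Halell is at UTC+09:00.
02:15 UTC + 9h = 11:15 Halell.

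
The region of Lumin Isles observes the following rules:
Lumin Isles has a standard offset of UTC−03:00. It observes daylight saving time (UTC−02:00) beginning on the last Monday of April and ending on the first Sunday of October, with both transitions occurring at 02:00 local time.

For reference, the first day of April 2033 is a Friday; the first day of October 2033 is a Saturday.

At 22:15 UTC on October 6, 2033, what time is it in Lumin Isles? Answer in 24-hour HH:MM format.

19:15

1 April 2033 is a Friday, so Mondays fall on 4, 11, 18, 25; the last is April 25.
1 October 2033 is a Saturday, so the first Sunday is October 2.
At the standard offset (UTC−03:00), 22:15 UTC − 3h = 19:15 Lumin Isles standard time.
The standard-time date in Lumin Isles, October 6, 2033, is outside the daylight-saving period (25 April – 2 October), so Lumin Isles is on standard time, UTC−03:00.
22:15 UTC − 3h = 19:15 local.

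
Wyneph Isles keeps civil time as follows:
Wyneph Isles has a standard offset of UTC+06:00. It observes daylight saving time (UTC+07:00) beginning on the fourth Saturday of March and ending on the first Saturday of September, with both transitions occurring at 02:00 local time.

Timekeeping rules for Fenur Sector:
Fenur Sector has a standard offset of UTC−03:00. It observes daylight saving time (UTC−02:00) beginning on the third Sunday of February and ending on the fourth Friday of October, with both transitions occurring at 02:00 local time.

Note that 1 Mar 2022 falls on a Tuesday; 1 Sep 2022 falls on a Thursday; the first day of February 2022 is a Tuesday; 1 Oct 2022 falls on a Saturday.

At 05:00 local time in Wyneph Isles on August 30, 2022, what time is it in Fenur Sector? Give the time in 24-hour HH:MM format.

1 March 2022 is a Tuesday, so the first Saturday is March 5 and the fourth is March 26.
1 September 2022 is a Thursday, so the first Saturday is September 3.
Daylight saving runs 26 March – 3 September; August 30, 2022 is inside that window, so Wyneph Isles is at UTC+07:00.
05:00 Wyneph Isles − 7h = 22:00 UTC (rolling into the previous day, 29 August 2022).
1 February 2022 is a Tuesday, so the first Sunday is February 6 and the third is February 20.
1 October 2022 is a Saturday, so the first Friday is October 7 and the fourth is October 28.
At the standard offset (UTC−03:00), 22:00 UTC − 3h = 19:00 Fenur Sector standard time.
Daylight saving runs 20 February – 28 October; the standard-time date in Fenur Sector, August 29, 2022, is inside that window, so Fenur Sector is at UTC−02:00.
22:00 UTC − 2h = 20:00 Fenur Sector.

20:00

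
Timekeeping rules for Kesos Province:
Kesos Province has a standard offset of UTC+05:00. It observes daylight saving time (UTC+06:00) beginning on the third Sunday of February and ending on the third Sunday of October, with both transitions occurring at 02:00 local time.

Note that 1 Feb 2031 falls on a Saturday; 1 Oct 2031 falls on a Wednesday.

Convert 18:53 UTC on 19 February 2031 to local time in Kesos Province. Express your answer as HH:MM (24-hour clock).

00:53

1 February 2031 is a Saturday, so the first Sunday is February 2 and the third is February 16.
1 October 2031 is a Wednesday, so the first Sunday is October 5 and the third is October 19.
At the standard offset (UTC+05:00), 18:53 UTC + 5h = 23:53 Kesos Province standard time.
Daylight saving runs 16 February – 19 October; the standard-time date in Kesos Province, 19 February 2031, is inside that window, so Kesos Province is at UTC+06:00.
18:53 UTC + 6h = 00:53 local (rolling into the next day, 20 February 2031).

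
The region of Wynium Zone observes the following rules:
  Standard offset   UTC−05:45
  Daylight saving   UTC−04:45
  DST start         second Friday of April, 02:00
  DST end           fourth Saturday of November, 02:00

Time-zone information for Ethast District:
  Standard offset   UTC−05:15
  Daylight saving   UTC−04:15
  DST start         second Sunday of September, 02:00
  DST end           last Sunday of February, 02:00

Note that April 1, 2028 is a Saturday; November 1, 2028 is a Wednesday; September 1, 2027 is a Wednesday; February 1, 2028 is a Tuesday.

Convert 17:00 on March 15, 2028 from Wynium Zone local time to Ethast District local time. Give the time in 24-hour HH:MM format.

17:30

1 April 2028 is a Saturday, so the first Friday is April 7 and the second is April 14.
1 November 2028 is a Wednesday, so the first Saturday is November 4 and the fourth is November 25.
Daylight saving runs 14 April – 25 November; March 15, 2028 is outside that window, so Wynium Zone is on standard time at UTC−05:45.
17:00 Wynium Zone + 5h45m = 22:45 UTC.
1 September 2027 is a Wednesday, so the first Sunday is September 5 and the second is September 12.
1 February 2028 is a Tuesday, so Sundays fall on 6, 13, 20, 27; the last is February 27.
At the standard offset (UTC−05:15), 22:45 UTC − 5h15m = 17:30 Ethast District standard time.
The standard-time date in Ethast District, March 15, 2028, is outside the daylight-saving period (12 September 2027 – 27 February 2028), so Ethast District is on standard time, UTC−05:15.
22:45 UTC − 5h15m = 17:30 Ethast District.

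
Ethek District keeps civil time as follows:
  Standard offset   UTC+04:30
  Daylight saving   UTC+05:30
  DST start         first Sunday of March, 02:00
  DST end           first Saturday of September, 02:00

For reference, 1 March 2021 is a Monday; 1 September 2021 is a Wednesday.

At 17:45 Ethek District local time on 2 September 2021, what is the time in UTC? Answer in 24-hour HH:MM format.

1 March 2021 is a Monday, so the first Sunday is March 7.
1 September 2021 is a Wednesday, so the first Saturday is September 4.
Daylight saving runs 7 March – 4 September; 2 September 2021 is inside that window, so Ethek District is at UTC+05:30.
17:45 local − 5h30m = 12:15 UTC.

12:15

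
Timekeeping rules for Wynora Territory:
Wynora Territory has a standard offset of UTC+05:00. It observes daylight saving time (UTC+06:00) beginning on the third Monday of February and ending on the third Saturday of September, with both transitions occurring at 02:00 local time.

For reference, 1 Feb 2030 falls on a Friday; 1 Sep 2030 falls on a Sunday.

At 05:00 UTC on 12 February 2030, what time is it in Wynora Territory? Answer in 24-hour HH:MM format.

1 February 2030 is a Friday, so the first Monday is February 4 and the third is February 18.
1 September 2030 is a Sunday, so the first Saturday is September 7 and the third is September 21.
At the standard offset (UTC+05:00), 05:00 UTC + 5h = 10:00 Wynora Territory standard time.
Daylight saving runs 18 February – 21 September; the standard-time date in Wynora Territory, 12 February 2030, is outside that window, so Wynora Territory is on standard time at UTC+05:00.
05:00 UTC + 5h = 10:00 local.

10:00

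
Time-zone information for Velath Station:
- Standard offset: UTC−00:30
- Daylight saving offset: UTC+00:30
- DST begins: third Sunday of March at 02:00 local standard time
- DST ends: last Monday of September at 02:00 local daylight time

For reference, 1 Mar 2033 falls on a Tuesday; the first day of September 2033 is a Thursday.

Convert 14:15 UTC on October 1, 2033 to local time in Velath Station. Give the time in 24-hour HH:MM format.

1 March 2033 is a Tuesday, so the first Sunday is March 6 and the third is March 20.
1 September 2033 is a Thursday, so Mondays fall on 5, 12, 19, 26; the last is September 26.
At the standard offset (UTC−00:30), 14:15 UTC − 0h30m = 13:45 Velath Station standard time.
Daylight saving runs 20 March – 26 September; the standard-time date in Velath Station, October 1, 2033, is outside that window, so Velath Station is on standard time at UTC−00:30.
14:15 UTC − 0h30m = 13:45 local.

13:45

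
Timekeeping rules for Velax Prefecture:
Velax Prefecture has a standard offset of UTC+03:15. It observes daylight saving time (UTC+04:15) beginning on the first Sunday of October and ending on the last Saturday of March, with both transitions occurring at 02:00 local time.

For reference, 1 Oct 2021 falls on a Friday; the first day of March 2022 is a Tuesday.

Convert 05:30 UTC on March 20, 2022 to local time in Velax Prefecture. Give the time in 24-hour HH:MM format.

1 October 2021 is a Friday, so the first Sunday is October 3.
1 March 2022 is a Tuesday, so Saturdays fall on 5, 12, 19, 26; the last is March 26.
At the standard offset (UTC+03:15), 05:30 UTC + 3h15m = 08:45 Velax Prefecture standard time.
The standard-time date in Velax Prefecture, March 20, 2022, lies within the daylight-saving period (3 October 2021 – 26 March 2022), so Velax Prefecture is on daylight time, UTC+04:15.
05:30 UTC + 4h15m = 09:45 local.

09:45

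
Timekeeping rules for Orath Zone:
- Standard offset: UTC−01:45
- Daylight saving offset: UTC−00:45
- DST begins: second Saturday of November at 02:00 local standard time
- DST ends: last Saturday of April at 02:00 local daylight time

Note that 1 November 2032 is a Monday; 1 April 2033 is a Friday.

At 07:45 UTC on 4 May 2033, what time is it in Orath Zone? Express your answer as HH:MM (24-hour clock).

1 November 2032 is a Monday, so the first Saturday is November 6 and the second is November 13.
1 April 2033 is a Friday, so Saturdays fall on 2, 9, 16, 23, 30; the last is April 30.
At the standard offset (UTC−01:45), 07:45 UTC − 1h45m = 06:00 Orath Zone standard time.
The standard-time date in Orath Zone, 4 May 2033, is outside the daylight-saving period (13 November 2032 – 30 April 2033), so Orath Zone is on standard time, UTC−01:45.
07:45 UTC − 1h45m = 06:00 local.

06:00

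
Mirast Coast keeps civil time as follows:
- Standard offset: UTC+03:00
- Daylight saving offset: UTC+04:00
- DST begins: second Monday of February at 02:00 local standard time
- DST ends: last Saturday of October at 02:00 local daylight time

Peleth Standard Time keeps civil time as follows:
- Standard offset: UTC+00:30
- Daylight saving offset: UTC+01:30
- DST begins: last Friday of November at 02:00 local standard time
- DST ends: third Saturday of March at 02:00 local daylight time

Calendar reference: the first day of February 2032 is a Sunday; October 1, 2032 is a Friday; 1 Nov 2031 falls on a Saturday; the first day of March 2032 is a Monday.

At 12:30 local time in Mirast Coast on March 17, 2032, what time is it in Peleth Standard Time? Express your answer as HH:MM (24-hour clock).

10:00

1 February 2032 is a Sunday, so the first Monday is February 2 and the second is February 9.
1 October 2032 is a Friday, so Saturdays fall on 2, 9, 16, 23, 30; the last is October 30.
Daylight saving runs 9 February – 30 October; March 17, 2032 is inside that window, so Mirast Coast is at UTC+04:00.
12:30 Mirast Coast − 4h = 08:30 UTC.
1 November 2031 is a Saturday, so Fridays fall on 7, 14, 21, 28; the last is November 28.
1 March 2032 is a Monday, so the first Saturday is March 6 and the third is March 20.
At the standard offset (UTC+00:30), 08:30 UTC + 0h30m = 09:00 Peleth Standard Time standard time.
The standard-time date in Peleth Standard Time, March 17, 2032, lies within the daylight-saving period (28 November 2031 – 20 March 2032), so Peleth Standard Time is on daylight time, UTC+01:30.
08:30 UTC + 1h30m = 10:00 Peleth Standard Time.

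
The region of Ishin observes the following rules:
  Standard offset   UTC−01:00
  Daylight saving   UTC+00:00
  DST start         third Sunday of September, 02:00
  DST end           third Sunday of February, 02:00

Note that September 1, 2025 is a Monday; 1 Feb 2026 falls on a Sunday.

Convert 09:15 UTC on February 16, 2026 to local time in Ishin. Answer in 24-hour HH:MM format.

1 September 2025 is a Monday, so the first Sunday is September 7 and the third is September 21.
1 February 2026 is a Sunday, so the first Sunday is February 1 and the third is February 15.
At the standard offset (UTC−01:00), 09:15 UTC − 1h = 08:15 Ishin standard time.
The standard-time date in Ishin, February 16, 2026, is outside the daylight-saving period (21 September 2025 – 15 February 2026), so Ishin is on standard time, UTC−01:00.
09:15 UTC − 1h = 08:15 local.

08:15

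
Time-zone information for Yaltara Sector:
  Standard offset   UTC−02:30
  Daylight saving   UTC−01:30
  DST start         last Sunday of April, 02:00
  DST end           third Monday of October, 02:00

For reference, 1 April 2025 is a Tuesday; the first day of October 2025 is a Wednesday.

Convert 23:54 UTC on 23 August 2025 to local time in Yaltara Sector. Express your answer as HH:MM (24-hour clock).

22:24

1 April 2025 is a Tuesday, so Sundays fall on 6, 13, 20, 27; the last is April 27.
1 October 2025 is a Wednesday, so the first Monday is October 6 and the third is October 20.
At the standard offset (UTC−02:30), 23:54 UTC − 2h30m = 21:24 Yaltara Sector standard time.
Daylight saving runs 27 April – 20 October; the standard-time date in Yaltara Sector, 23 August 2025, is inside that window, so Yaltara Sector is at UTC−01:30.
23:54 UTC − 1h30m = 22:24 local.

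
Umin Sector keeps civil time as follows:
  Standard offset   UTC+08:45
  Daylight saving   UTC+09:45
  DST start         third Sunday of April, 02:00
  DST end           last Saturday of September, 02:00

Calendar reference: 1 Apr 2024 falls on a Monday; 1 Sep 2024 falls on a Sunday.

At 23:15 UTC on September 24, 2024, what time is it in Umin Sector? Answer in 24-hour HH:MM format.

1 April 2024 is a Monday, so the first Sunday is April 7 and the third is April 21.
1 September 2024 is a Sunday, so Saturdays fall on 7, 14, 21, 28; the last is September 28.
At the standard offset (UTC+08:45), 23:15 UTC + 8h45m = 08:00 Umin Sector standard time (rolling into the next day, 25 September 2024).
Daylight saving runs 21 April – 28 September; the standard-time date in Umin Sector, September 25, 2024, is inside that window, so Umin Sector is at UTC+09:45.
23:15 UTC + 9h45m = 09:00 local (rolling into the next day, 25 September 2024).

09:00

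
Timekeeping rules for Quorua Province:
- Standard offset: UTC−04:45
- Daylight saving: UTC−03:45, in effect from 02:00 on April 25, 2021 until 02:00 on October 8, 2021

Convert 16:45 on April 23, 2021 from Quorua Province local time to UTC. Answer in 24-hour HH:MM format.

21:30

April 23, 2021 does not fall between 25 April and 8 October, so daylight saving is not in effect and Quorua Province is at UTC−04:45.
16:45 local + 4h45m = 21:30 UTC.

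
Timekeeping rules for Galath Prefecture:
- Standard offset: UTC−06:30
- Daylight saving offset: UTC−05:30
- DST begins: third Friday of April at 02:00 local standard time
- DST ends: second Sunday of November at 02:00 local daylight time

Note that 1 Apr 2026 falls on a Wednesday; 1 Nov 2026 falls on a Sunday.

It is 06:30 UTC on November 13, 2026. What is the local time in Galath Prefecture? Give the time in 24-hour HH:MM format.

00:00

1 April 2026 is a Wednesday, so the first Friday is April 3 and the third is April 17.
1 November 2026 is a Sunday, so the first Sunday is November 1 and the second is November 8.
At the standard offset (UTC−06:30), 06:30 UTC − 6h30m = 00:00 Galath Prefecture standard time.
Daylight saving runs 17 April – 8 November; the standard-time date in Galath Prefecture, November 13, 2026, is outside that window, so Galath Prefecture is on standard time at UTC−06:30.
06:30 UTC − 6h30m = 00:00 local.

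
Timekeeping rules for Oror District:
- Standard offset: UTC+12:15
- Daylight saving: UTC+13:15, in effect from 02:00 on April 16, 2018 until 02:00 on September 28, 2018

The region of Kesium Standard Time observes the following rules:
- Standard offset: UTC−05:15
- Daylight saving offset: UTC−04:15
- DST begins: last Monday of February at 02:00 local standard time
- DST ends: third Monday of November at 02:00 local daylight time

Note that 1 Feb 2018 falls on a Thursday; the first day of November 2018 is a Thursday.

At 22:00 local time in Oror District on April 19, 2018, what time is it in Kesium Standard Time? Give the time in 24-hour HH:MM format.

04:30

April 19, 2018 falls between 16 April and 28 September, so daylight saving is in effect and Oror District is at UTC+13:15.
22:00 Oror District − 13h15m = 08:45 UTC.
1 February 2018 is a Thursday, so Mondays fall on 5, 12, 19, 26; the last is February 26.
1 November 2018 is a Thursday, so the first Monday is November 5 and the third is November 19.
At the standard offset (UTC−05:15), 08:45 UTC − 5h15m = 03:30 Kesium Standard Time standard time.
The standard-time date in Kesium Standard Time, April 19, 2018, falls between 26 February and 19 November, so daylight saving is in effect and Kesium Standard Time is at UTC−04:15.
08:45 UTC − 4h15m = 04:30 Kesium Standard Time.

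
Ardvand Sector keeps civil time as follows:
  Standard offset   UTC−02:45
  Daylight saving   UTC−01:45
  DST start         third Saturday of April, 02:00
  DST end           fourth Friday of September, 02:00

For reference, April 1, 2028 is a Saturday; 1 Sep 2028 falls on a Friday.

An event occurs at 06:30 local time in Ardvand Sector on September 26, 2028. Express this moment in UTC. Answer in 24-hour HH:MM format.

09:15

1 April 2028 is a Saturday, so the first Saturday is April 1 and the third is April 15.
1 September 2028 is a Friday, so the first Friday is September 1 and the fourth is September 22.
September 26, 2028 is outside the daylight-saving period (15 April – 22 September), so Ardvand Sector is on standard time, UTC−02:45.
06:30 local + 2h45m = 09:15 UTC.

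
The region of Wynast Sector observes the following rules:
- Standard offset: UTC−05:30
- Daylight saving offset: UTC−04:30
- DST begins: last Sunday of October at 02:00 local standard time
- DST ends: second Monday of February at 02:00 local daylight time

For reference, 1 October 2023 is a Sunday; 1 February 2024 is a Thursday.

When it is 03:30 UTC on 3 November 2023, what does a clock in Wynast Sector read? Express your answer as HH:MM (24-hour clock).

23:00

1 October 2023 is a Sunday, so Sundays fall on 1, 8, 15, 22, 29; the last is October 29.
1 February 2024 is a Thursday, so the first Monday is February 5 and the second is February 12.
At the standard offset (UTC−05:30), 03:30 UTC − 5h30m = 22:00 Wynast Sector standard time (rolling into the previous day, 2 November 2023).
The standard-time date in Wynast Sector, 2 November 2023, falls between 29 October 2023 and 12 February 2024, so daylight saving is in effect and Wynast Sector is at UTC−04:30.
03:30 UTC − 4h30m = 23:00 local (rolling into the previous day, 2 November 2023).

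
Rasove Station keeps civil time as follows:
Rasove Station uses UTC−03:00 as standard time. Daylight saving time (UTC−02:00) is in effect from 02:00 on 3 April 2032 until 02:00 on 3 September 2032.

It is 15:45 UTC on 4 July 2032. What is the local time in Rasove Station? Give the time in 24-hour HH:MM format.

At the standard offset (UTC−03:00), 15:45 UTC − 3h = 12:45 Rasove Station standard time.
The standard-time date in Rasove Station, 4 July 2032, falls between 3 April and 3 September, so daylight saving is in effect and Rasove Station is at UTC−02:00.
15:45 UTC − 2h = 13:45 local.

13:45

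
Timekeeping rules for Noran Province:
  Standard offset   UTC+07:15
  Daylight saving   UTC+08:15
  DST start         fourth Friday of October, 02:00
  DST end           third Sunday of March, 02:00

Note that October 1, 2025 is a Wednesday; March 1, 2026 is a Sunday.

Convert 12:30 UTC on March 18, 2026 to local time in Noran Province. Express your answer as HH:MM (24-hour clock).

19:45

1 October 2025 is a Wednesday, so the first Friday is October 3 and the fourth is October 24.
1 March 2026 is a Sunday, so the first Sunday is March 1 and the third is March 15.
At the standard offset (UTC+07:15), 12:30 UTC + 7h15m = 19:45 Noran Province standard time.
The standard-time date in Noran Province, March 18, 2026, is outside the daylight-saving period (24 October 2025 – 15 March 2026), so Noran Province is on standard time, UTC+07:15.
12:30 UTC + 7h15m = 19:45 local.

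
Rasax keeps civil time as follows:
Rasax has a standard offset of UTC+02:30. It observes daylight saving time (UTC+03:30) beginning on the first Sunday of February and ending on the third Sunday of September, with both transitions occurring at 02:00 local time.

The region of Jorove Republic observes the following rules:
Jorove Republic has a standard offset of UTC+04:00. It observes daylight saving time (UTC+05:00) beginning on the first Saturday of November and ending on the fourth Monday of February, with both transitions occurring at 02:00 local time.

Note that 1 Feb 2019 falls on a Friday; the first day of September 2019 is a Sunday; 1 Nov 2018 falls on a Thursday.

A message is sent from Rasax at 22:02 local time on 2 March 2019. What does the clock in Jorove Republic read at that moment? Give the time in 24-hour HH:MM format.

1 February 2019 is a Friday, so the first Sunday is February 3.
1 September 2019 is a Sunday, so the first Sunday is September 1 and the third is September 15.
2 March 2019 lies within the daylight-saving period (3 February – 15 September), so Rasax is on daylight time, UTC+03:30.
22:02 Rasax − 3h30m = 18:32 UTC.
1 November 2018 is a Thursday, so the first Saturday is November 3.
1 February 2019 is a Friday, so the first Monday is February 4 and the fourth is February 25.
At the standard offset (UTC+04:00), 18:32 UTC + 4h = 22:32 Jorove Republic standard time.
Daylight saving runs 3 November 2018 – 25 February 2019; the standard-time date in Jorove Republic, 2 March 2019, is outside that window, so Jorove Republic is on standard time at UTC+04:00.
18:32 UTC + 4h = 22:32 Jorove Republic.

22:32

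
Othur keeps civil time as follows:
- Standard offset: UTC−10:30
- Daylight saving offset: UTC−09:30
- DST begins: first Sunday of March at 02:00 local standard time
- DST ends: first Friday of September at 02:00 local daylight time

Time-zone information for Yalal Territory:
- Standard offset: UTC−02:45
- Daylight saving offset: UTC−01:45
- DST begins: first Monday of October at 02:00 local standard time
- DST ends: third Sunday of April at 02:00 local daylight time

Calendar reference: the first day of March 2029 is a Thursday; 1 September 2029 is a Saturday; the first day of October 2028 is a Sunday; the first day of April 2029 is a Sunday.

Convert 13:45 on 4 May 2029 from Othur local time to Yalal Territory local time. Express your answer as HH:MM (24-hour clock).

20:30

1 March 2029 is a Thursday, so the first Sunday is March 4.
1 September 2029 is a Saturday, so the first Friday is September 7.
Daylight saving runs 4 March – 7 September; 4 May 2029 is inside that window, so Othur is at UTC−09:30.
13:45 Othur + 9h30m = 23:15 UTC.
1 October 2028 is a Sunday, so the first Monday is October 2.
1 April 2029 is a Sunday, so the first Sunday is April 1 and the third is April 15.
At the standard offset (UTC−02:45), 23:15 UTC − 2h45m = 20:30 Yalal Territory standard time.
Daylight saving runs 2 October 2028 – 15 April 2029; the standard-time date in Yalal Territory, 4 May 2029, is outside that window, so Yalal Territory is on standard time at UTC−02:45.
23:15 UTC − 2h45m = 20:30 Yalal Territory.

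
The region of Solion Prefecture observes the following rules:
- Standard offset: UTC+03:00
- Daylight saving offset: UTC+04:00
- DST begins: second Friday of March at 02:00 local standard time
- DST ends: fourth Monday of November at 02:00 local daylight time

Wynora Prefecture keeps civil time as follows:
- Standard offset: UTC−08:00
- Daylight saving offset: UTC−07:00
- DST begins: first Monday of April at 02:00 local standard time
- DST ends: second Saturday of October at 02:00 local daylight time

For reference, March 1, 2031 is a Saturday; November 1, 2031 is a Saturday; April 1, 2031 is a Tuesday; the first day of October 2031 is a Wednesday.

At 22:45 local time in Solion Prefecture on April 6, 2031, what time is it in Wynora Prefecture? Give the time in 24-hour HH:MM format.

10:45

1 March 2031 is a Saturday, so the first Friday is March 7 and the second is March 14.
1 November 2031 is a Saturday, so the first Monday is November 3 and the fourth is November 24.
April 6, 2031 falls between 14 March and 24 November, so daylight saving is in effect and Solion Prefecture is at UTC+04:00.
22:45 Solion Prefecture − 4h = 18:45 UTC.
1 April 2031 is a Tuesday, so the first Monday is April 7.
1 October 2031 is a Wednesday, so the first Saturday is October 4 and the second is October 11.
At the standard offset (UTC−08:00), 18:45 UTC − 8h = 10:45 Wynora Prefecture standard time.
The standard-time date in Wynora Prefecture, April 6, 2031, does not fall between 7 April and 11 October, so daylight saving is not in effect and Wynora Prefecture is at UTC−08:00.
18:45 UTC − 8h = 10:45 Wynora Prefecture.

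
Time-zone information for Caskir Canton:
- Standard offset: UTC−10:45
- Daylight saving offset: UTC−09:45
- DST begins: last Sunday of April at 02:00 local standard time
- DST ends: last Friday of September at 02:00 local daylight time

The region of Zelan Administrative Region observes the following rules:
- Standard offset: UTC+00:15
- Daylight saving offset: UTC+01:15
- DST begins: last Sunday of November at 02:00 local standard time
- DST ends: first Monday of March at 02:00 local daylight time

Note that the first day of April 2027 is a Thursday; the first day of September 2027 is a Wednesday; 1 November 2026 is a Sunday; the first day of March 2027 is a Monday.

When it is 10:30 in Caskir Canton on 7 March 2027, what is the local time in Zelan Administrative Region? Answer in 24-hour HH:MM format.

1 April 2027 is a Thursday, so Sundays fall on 4, 11, 18, 25; the last is April 25.
1 September 2027 is a Wednesday, so Fridays fall on 3, 10, 17, 24; the last is September 24.
7 March 2027 is outside the daylight-saving period (25 April – 24 September), so Caskir Canton is on standard time, UTC−10:45.
10:30 Caskir Canton + 10h45m = 21:15 UTC.
1 November 2026 is a Sunday, so Sundays fall on 1, 8, 15, 22, 29; the last is November 29.
1 March 2027 is a Monday, so the first Monday is March 1.
At the standard offset (UTC+00:15), 21:15 UTC + 0h15m = 21:30 Zelan Administrative Region standard time.
The standard-time date in Zelan Administrative Region, 7 March 2027, is outside the daylight-saving period (29 November 2026 – 1 March 2027), so Zelan Administrative Region is on standard time, UTC+00:15.
21:15 UTC + 0h15m = 21:30 Zelan Administrative Region.

21:30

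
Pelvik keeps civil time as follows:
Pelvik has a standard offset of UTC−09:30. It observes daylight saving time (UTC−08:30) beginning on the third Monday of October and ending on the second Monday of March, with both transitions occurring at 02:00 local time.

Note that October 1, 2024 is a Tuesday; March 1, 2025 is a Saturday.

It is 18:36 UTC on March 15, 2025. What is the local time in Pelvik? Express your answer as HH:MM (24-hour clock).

09:06

1 October 2024 is a Tuesday, so the first Monday is October 7 and the third is October 21.
1 March 2025 is a Saturday, so the first Monday is March 3 and the second is March 10.
At the standard offset (UTC−09:30), 18:36 UTC − 9h30m = 09:06 Pelvik standard time.
Daylight saving runs 21 October 2024 – 10 March 2025; the standard-time date in Pelvik, March 15, 2025, is outside that window, so Pelvik is on standard time at UTC−09:30.
18:36 UTC − 9h30m = 09:06 local.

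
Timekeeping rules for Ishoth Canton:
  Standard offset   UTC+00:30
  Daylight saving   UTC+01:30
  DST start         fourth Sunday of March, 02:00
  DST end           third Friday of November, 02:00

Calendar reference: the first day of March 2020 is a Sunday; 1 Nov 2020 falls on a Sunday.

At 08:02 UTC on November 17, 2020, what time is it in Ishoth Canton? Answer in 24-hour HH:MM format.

1 March 2020 is a Sunday, so the first Sunday is March 1 and the fourth is March 22.
1 November 2020 is a Sunday, so the first Friday is November 6 and the third is November 20.
At the standard offset (UTC+00:30), 08:02 UTC + 0h30m = 08:32 Ishoth Canton standard time.
The standard-time date in Ishoth Canton, November 17, 2020, falls between 22 March and 20 November, so daylight saving is in effect and Ishoth Canton is at UTC+01:30.
08:02 UTC + 1h30m = 09:32 local.

09:32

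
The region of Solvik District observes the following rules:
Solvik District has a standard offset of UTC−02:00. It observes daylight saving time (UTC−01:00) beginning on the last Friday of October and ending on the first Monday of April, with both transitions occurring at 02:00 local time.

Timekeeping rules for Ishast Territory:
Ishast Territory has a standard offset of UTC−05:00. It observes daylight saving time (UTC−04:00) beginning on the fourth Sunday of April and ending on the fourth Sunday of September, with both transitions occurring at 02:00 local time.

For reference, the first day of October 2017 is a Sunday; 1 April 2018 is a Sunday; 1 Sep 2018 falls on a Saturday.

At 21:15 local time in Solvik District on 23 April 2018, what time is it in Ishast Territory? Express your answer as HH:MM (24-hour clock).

19:15

1 October 2017 is a Sunday, so Fridays fall on 6, 13, 20, 27; the last is October 27.
1 April 2018 is a Sunday, so the first Monday is April 2.
Daylight saving runs 27 October 2017 – 2 April 2018; 23 April 2018 is outside that window, so Solvik District is on standard time at UTC−02:00.
21:15 Solvik District + 2h = 23:15 UTC.
1 April 2018 is a Sunday, so the first Sunday is April 1 and the fourth is April 22.
1 September 2018 is a Saturday, so the first Sunday is September 2 and the fourth is September 23.
At the standard offset (UTC−05:00), 23:15 UTC − 5h = 18:15 Ishast Territory standard time.
Daylight saving runs 22 April – 23 September; the standard-time date in Ishast Territory, 23 April 2018, is inside that window, so Ishast Territory is at UTC−04:00.
23:15 UTC − 4h = 19:15 Ishast Territory.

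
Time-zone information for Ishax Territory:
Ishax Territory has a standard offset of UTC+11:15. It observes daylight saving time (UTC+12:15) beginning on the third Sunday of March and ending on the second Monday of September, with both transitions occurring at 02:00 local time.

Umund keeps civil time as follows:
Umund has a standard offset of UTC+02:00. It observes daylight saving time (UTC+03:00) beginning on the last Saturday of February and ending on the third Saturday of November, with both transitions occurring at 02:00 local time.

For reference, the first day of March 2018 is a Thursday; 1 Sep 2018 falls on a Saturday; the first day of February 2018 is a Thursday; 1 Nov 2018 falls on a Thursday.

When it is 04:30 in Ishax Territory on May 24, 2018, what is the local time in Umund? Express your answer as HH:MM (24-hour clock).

1 March 2018 is a Thursday, so the first Sunday is March 4 and the third is March 18.
1 September 2018 is a Saturday, so the first Monday is September 3 and the second is September 10.
May 24, 2018 falls between 18 March and 10 September, so daylight saving is in effect and Ishax Territory is at UTC+12:15.
04:30 Ishax Territory − 12h15m = 16:15 UTC (rolling into the previous day, 23 May 2018).
1 February 2018 is a Thursday, so Saturdays fall on 3, 10, 17, 24; the last is February 24.
1 November 2018 is a Thursday, so the first Saturday is November 3 and the third is November 17.
At the standard offset (UTC+02:00), 16:15 UTC + 2h = 18:15 Umund standard time.
Daylight saving runs 24 February – 17 November; the standard-time date in Umund, May 23, 2018, is inside that window, so Umund is at UTC+03:00.
16:15 UTC + 3h = 19:15 Umund.

19:15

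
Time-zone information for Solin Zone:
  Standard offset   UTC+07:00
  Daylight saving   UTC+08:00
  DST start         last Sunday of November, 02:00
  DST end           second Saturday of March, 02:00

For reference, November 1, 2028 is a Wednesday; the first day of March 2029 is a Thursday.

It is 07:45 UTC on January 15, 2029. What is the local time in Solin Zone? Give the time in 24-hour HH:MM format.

15:45

1 November 2028 is a Wednesday, so Sundays fall on 5, 12, 19, 26; the last is November 26.
1 March 2029 is a Thursday, so the first Saturday is March 3 and the second is March 10.
At the standard offset (UTC+07:00), 07:45 UTC + 7h = 14:45 Solin Zone standard time.
The standard-time date in Solin Zone, January 15, 2029, falls between 26 November 2028 and 10 March 2029, so daylight saving is in effect and Solin Zone is at UTC+08:00.
07:45 UTC + 8h = 15:45 local.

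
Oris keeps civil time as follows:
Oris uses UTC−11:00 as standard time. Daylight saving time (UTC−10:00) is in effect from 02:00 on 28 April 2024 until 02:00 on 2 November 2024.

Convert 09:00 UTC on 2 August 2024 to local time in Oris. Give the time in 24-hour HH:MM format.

23:00

At the standard offset (UTC−11:00), 09:00 UTC − 11h = 22:00 Oris standard time (rolling into the previous day, 1 August 2024).
The standard-time date in Oris, 1 August 2024, lies within the daylight-saving period (28 April – 2 November), so Oris is on daylight time, UTC−10:00.
09:00 UTC − 10h = 23:00 local (rolling into the previous day, 1 August 2024).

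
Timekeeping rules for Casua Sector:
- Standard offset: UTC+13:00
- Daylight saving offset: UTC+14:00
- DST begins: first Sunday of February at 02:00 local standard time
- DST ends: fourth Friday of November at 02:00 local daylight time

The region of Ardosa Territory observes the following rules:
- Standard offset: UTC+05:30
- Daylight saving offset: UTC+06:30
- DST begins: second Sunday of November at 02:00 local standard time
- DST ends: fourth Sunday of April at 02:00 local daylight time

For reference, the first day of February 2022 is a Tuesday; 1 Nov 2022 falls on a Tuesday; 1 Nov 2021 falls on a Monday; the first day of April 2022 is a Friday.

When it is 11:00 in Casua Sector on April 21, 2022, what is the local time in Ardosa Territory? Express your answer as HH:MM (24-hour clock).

03:30

1 February 2022 is a Tuesday, so the first Sunday is February 6.
1 November 2022 is a Tuesday, so the first Friday is November 4 and the fourth is November 25.
April 21, 2022 lies within the daylight-saving period (6 February – 25 November), so Casua Sector is on daylight time, UTC+14:00.
11:00 Casua Sector − 14h = 21:00 UTC (rolling into the previous day, 20 April 2022).
1 November 2021 is a Monday, so the first Sunday is November 7 and the second is November 14.
1 April 2022 is a Friday, so the first Sunday is April 3 and the fourth is April 24.
At the standard offset (UTC+05:30), 21:00 UTC + 5h30m = 02:30 Ardosa Territory standard time (rolling into the next day, 21 April 2022).
The standard-time date in Ardosa Territory, April 21, 2022, falls between 14 November 2021 and 24 April 2022, so daylight saving is in effect and Ardosa Territory is at UTC+06:30.
21:00 UTC + 6h30m = 03:30 Ardosa Territory (rolling into the next day, 21 April 2022).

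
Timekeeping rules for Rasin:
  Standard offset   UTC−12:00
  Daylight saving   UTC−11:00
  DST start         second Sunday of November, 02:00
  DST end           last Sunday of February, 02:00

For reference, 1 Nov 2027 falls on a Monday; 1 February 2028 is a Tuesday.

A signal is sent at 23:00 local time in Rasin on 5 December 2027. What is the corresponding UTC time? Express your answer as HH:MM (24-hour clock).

10:00

1 November 2027 is a Monday, so the first Sunday is November 7 and the second is November 14.
1 February 2028 is a Tuesday, so Sundays fall on 6, 13, 20, 27; the last is February 27.
5 December 2027 lies within the daylight-saving period (14 November 2027 – 27 February 2028), so Rasin is on daylight time, UTC−11:00.
23:00 local + 11h = 10:00 UTC (rolling into the next day, 6 December 2027).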